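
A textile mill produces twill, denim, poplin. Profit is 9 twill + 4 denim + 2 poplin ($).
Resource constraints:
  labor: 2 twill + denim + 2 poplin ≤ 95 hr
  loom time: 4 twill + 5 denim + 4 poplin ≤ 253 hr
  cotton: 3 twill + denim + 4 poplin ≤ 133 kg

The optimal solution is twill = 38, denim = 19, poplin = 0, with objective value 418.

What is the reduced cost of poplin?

At the optimum: labor uses 95 of 95 (binding); loom time uses 247 of 253 (slack = 6); cotton uses 133 of 133 (binding).
Slack constraints have shadow price 0 (complementary slackness).
Dual feasibility on the basic columns requires 2·y_labor + 3·y_cotton = 9, 1·y_labor + 1·y_cotton = 4.
→ y_labor = 3 and y_cotton = 1.
Reduced cost of poplin: c₃ − yᵀa₃ = 2 − (3·2 + 1·4) = 2 − 10 = -8.

-8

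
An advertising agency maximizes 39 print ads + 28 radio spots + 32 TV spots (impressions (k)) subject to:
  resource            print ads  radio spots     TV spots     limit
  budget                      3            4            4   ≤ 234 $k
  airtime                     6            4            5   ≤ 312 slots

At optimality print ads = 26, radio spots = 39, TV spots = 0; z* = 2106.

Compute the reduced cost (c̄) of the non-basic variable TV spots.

At the optimum: budget uses 234 of 234 (binding); airtime uses 312 of 312 (binding).
From A_Bᵀ y = c: 3·y_budget + 6·y_airtime = 39; 4·y_budget + 4·y_airtime = 28.
→ y_budget = 1 and y_airtime = 6.
Reduced cost of TV spots: c₃ − yᵀa₃ = 32 − (1·4 + 6·5) = 32 − 34 = -2.

-2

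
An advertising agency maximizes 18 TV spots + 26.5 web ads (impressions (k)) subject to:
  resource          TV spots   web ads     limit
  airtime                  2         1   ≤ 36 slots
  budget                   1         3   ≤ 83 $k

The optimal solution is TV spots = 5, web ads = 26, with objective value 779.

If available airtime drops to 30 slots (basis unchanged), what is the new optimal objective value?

At the optimum: airtime uses 36 of 36 (binding); budget uses 83 of 83 (binding).
The binding rows give the dual system: 2·y_airtime + 1·y_budget = 18 and 1·y_airtime + 3·y_budget = 26.5.
This yields shadow prices y_airtime = 5.5, y_budget = 7.
Δz = y_airtime·Δb = 5.5 × (-6) = -33, so new z* = 779 − 33 = 746.

746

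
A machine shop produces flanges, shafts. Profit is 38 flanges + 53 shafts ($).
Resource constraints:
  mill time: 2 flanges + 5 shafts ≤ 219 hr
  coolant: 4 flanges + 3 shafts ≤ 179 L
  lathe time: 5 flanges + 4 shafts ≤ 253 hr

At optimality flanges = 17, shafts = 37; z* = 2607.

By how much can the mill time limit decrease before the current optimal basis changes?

129.5

Binding constraints: mill time, coolant. The basis is B = [[2,5],[4,3]] with det -14.
Per unit decrease in mill time, x* moves by d = (0.2143, -0.2857).
The basis stays optimal until shafts reaches 0; allowable decrease = 129.5 hr.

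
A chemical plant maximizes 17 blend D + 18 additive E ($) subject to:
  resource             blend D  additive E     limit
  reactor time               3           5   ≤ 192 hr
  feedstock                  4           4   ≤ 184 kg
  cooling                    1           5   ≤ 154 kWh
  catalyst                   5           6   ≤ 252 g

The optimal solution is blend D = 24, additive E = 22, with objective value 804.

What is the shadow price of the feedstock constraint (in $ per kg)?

3

Binding: feedstock and catalyst. Non-binding: reactor time (10 unused), cooling (20 unused).
Slack constraints have shadow price 0 (complementary slackness).
Dual feasibility on the basic columns requires 4·y_feedstock + 5·y_catalyst = 17, 4·y_feedstock + 6·y_catalyst = 18.
Solving: y_feedstock = 3, y_catalyst = 1.
Shadow price of feedstock = 3.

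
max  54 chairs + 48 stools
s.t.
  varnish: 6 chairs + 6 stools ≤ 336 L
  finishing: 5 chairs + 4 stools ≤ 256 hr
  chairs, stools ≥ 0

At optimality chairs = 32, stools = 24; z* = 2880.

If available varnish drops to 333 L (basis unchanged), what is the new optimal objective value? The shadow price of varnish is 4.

Δb = -3, so new z* = 2880 + (4)·(-3) = 2880 − 12 = 2868.

2868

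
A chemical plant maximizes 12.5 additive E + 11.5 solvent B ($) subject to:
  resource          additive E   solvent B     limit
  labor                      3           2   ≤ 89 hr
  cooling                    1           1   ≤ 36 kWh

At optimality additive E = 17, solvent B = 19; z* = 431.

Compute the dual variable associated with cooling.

Check each constraint at x*: labor 89/89 (tight); cooling 36/36 (tight).
The binding rows give the dual system: 3·y_labor + 1·y_cooling = 12.5 and 2·y_labor + 1·y_cooling = 11.5.
Solving: y_labor = 1, y_cooling = 9.5.
Shadow price of cooling = 9.5.

9.5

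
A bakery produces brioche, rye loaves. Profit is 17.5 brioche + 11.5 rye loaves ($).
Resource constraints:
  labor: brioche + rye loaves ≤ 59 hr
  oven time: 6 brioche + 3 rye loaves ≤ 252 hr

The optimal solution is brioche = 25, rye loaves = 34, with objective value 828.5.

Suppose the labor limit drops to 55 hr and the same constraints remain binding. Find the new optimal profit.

At the optimum: labor uses 59 of 59 (binding); oven time uses 252 of 252 (binding).
From A_Bᵀ y = c: 1·y_labor + 6·y_oven time = 17.5; 1·y_labor + 3·y_oven time = 11.5.
→ y_labor = 5.5 and y_oven time = 2.
Δz = y_labor·Δb = 5.5 × (-4) = -22, so new z* = 828.5 − 22 = 806.5.

806.5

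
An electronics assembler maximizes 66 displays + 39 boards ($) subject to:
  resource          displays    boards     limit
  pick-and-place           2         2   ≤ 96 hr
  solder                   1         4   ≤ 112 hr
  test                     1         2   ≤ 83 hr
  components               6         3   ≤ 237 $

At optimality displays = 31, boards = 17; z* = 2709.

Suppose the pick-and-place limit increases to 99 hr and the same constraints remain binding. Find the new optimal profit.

2727

Binding: pick-and-place and components. Non-binding: solder (13 unused), test (18 unused).
Since solder, test are not tight, their duals are 0.
Dual feasibility on the basic columns requires 2·y_pick-and-place + 6·y_components = 66, 2·y_pick-and-place + 3·y_components = 39.
This yields shadow prices y_pick-and-place = 6, y_components = 9.
Δz = y_pick-and-place·Δb = 6 × (3) = 18, so new z* = 2709 + 18 = 2727.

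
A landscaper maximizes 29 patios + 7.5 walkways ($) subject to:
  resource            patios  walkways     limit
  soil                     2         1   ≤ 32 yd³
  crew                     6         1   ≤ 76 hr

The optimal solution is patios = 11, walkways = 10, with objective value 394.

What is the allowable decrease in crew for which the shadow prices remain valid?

Binding constraints: soil, crew. The basis is B = [[2,1],[6,1]] with det -4.
Per unit decrease in crew, x* moves by d = (-0.25, 0.5).
The basis stays optimal until patios reaches 0; allowable decrease = 44 hr.

44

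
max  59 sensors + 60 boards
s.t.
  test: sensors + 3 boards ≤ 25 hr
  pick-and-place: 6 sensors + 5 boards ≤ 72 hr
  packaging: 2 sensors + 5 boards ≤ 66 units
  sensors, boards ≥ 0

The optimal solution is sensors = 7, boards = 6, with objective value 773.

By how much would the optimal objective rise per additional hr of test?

5

At the optimum: test uses 25 of 25 (binding); pick-and-place uses 72 of 72 (binding); packaging uses 44 of 66 (slack = 22).
Since packaging is not tight, its dual is 0.
From A_Bᵀ y = c: 1·y_test + 6·y_pick-and-place = 59; 3·y_test + 5·y_pick-and-place = 60.
Solving: y_test = 5, y_pick-and-place = 9.
Shadow price of test = 5.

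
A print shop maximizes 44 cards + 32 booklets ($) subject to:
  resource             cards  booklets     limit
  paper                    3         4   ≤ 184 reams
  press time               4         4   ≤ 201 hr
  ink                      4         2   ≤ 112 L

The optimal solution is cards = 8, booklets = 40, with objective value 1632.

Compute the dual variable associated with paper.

Check each constraint at x*: paper 184/184 (tight); press time 192/201 (slack 9); ink 112/112 (tight).
Since press time is not tight, its dual is 0.
The binding rows give the dual system: 3·y_paper + 4·y_ink = 44 and 4·y_paper + 2·y_ink = 32.
→ y_paper = 4 and y_ink = 8.
Shadow price of paper = 4.

4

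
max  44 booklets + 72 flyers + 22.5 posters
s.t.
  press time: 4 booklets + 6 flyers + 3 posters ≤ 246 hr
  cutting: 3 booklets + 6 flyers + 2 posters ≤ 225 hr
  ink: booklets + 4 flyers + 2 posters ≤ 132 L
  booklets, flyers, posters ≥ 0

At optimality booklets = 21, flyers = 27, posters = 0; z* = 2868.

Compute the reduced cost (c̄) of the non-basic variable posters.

-9.5

Check each constraint at x*: press time 246/246 (tight); cutting 225/225 (tight); ink 129/132 (slack 3).
By complementary slackness, y = 0 for the non-binding constraint.
Dual feasibility on the basic columns requires 4·y_press time + 3·y_cutting = 44, 6·y_press time + 6·y_cutting = 72.
This yields shadow prices y_press time = 8, y_cutting = 4.
Reduced cost of posters: c₃ − yᵀa₃ = 22.5 − (8·3 + 4·2) = 22.5 − 32 = -9.5.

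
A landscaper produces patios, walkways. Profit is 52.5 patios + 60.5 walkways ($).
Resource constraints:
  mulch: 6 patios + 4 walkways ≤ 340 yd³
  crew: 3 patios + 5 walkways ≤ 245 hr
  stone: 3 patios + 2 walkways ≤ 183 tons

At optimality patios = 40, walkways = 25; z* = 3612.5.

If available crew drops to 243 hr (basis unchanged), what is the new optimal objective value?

3595.5

At the optimum: mulch uses 340 of 340 (binding); crew uses 245 of 245 (binding); stone uses 170 of 183 (slack = 13).
Slack constraints have shadow price 0 (complementary slackness).
The binding rows give the dual system: 6·y_mulch + 3·y_crew = 52.5 and 4·y_mulch + 5·y_crew = 60.5.
Solving: y_mulch = 4.5, y_crew = 8.5.
Δz = y_crew·Δb = 8.5 × (-2) = -17, so new z* = 3612.5 − 17 = 3595.5.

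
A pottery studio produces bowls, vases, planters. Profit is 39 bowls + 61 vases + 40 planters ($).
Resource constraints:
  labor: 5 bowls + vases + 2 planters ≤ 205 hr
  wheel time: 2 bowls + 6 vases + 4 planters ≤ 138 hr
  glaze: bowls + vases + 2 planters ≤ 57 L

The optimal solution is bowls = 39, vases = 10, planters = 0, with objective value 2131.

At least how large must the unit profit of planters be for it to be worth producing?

46

Binding: labor and wheel time. Non-binding: glaze (8 unused).
Slack constraints have shadow price 0 (complementary slackness).
From A_Bᵀ y = c: 5·y_labor + 2·y_wheel time = 39; 1·y_labor + 6·y_wheel time = 61.
Solving: y_labor = 4, y_wheel time = 9.5.
planters enters the basis when its profit ≥ yᵀa₃ = 4·2 + 9.5·4 = 46.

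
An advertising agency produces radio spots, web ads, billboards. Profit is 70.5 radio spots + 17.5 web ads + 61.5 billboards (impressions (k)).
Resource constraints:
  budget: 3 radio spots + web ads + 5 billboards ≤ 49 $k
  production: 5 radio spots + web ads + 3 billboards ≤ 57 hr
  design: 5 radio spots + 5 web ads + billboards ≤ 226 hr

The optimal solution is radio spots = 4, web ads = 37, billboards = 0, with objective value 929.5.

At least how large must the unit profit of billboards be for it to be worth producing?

69.5

Binding: budget and production. Non-binding: design (21 unused).
By complementary slackness, y = 0 for the non-binding constraint.
From A_Bᵀ y = c: 3·y_budget + 5·y_production = 70.5; 1·y_budget + 1·y_production = 17.5.
This yields shadow prices y_budget = 8.5, y_production = 9.
billboards enters the basis when its profit ≥ yᵀa₃ = 8.5·5 + 9·3 = 69.5.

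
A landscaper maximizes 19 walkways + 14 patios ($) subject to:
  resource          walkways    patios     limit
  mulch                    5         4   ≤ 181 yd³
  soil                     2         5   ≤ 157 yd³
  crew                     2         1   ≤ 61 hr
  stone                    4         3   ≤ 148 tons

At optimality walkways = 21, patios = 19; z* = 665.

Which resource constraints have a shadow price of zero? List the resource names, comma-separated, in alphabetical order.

mulch: 181/181 (binding)
soil: 137/157 (slack 20)
crew: 61/61 (binding)
stone: 141/148 (slack 7)
By complementary slackness, a constraint with positive slack has shadow price 0 → soil, stone.

soil, stone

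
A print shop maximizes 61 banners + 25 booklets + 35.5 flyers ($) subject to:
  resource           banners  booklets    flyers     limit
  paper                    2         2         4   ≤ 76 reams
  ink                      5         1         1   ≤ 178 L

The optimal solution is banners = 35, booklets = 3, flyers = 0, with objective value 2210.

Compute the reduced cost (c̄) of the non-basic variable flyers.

-5.5

Check each constraint at x*: paper 76/76 (tight); ink 178/178 (tight).
The binding rows give the dual system: 2·y_paper + 5·y_ink = 61 and 2·y_paper + 1·y_ink = 25.
This yields shadow prices y_paper = 8, y_ink = 9.
Reduced cost of flyers: c₃ − yᵀa₃ = 35.5 − (8·4 + 9·1) = 35.5 − 41 = -5.5.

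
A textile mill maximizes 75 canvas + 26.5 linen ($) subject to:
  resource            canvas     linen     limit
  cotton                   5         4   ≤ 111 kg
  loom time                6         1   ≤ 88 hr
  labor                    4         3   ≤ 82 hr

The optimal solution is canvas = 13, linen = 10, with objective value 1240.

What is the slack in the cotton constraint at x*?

cotton used = 5·13 + 4·10 = 105; slack = 111 − 105 = 6.

6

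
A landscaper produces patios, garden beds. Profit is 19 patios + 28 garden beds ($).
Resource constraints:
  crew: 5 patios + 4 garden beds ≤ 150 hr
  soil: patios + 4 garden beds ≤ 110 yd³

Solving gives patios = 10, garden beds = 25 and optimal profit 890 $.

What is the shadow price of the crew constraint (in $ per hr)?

3

At the optimum: crew uses 150 of 150 (binding); soil uses 110 of 110 (binding).
From A_Bᵀ y = c: 5·y_crew + 1·y_soil = 19; 4·y_crew + 4·y_soil = 28.
Solving: y_crew = 3, y_soil = 4.
Shadow price of crew = 3.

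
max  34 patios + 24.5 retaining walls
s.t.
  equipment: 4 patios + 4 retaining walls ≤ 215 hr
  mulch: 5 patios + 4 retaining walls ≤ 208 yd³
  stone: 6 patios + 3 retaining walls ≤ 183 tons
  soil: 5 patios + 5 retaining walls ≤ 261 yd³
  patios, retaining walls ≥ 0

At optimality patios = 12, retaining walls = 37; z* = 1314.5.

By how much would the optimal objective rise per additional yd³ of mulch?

5

Check each constraint at x*: equipment 196/215 (slack 19); mulch 208/208 (tight); stone 183/183 (tight); soil 245/261 (slack 16).
By complementary slackness, y = 0 for the non-binding constraints.
Dual feasibility on the basic columns requires 5·y_mulch + 6·y_stone = 34, 4·y_mulch + 3·y_stone = 24.5.
This yields shadow prices y_mulch = 5, y_stone = 1.5.
Shadow price of mulch = 5.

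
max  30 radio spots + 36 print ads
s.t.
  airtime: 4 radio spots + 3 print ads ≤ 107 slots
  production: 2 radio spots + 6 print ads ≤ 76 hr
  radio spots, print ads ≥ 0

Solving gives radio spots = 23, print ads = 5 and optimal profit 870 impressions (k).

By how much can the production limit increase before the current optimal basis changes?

138

Binding constraints: airtime, production. The basis is B = [[4,3],[2,6]] with det 18.
Per unit increase in production, x* moves by d = (-0.1667, 0.2222).
The basis stays optimal until radio spots reaches 0; allowable increase = 138 hr.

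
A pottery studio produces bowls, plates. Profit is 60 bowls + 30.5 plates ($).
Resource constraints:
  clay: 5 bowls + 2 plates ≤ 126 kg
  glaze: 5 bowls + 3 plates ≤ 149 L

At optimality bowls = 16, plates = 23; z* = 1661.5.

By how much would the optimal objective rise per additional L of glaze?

6.5

At the optimum: clay uses 126 of 126 (binding); glaze uses 149 of 149 (binding).
From A_Bᵀ y = c: 5·y_clay + 5·y_glaze = 60; 2·y_clay + 3·y_glaze = 30.5.
Solving: y_clay = 5.5, y_glaze = 6.5.
Shadow price of glaze = 6.5.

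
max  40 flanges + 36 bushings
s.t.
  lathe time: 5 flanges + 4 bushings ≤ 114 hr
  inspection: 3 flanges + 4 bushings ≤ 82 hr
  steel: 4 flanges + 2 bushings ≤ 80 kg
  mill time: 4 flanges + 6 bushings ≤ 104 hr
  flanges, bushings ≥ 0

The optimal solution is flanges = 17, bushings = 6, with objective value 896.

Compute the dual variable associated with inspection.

Check each constraint at x*: lathe time 109/114 (slack 5); inspection 75/82 (slack 7); steel 80/80 (tight); mill time 104/104 (tight).
Since lathe time, inspection are not tight, their duals are 0.
Dual feasibility on the basic columns requires 4·y_steel + 4·y_mill time = 40, 2·y_steel + 6·y_mill time = 36.
→ y_steel = 6 and y_mill time = 4.
Shadow price of inspection = 0.

0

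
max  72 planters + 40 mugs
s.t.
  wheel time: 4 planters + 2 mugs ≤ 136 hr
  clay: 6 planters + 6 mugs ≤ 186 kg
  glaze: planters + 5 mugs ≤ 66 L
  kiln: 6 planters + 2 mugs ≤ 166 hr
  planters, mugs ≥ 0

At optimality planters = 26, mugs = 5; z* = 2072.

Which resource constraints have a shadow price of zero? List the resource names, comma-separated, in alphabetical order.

glaze, wheel time

wheel time: 114/136 (slack 22)
clay: 186/186 (binding)
glaze: 51/66 (slack 15)
kiln: 166/166 (binding)
By complementary slackness, a constraint with positive slack has shadow price 0 → glaze, wheel time.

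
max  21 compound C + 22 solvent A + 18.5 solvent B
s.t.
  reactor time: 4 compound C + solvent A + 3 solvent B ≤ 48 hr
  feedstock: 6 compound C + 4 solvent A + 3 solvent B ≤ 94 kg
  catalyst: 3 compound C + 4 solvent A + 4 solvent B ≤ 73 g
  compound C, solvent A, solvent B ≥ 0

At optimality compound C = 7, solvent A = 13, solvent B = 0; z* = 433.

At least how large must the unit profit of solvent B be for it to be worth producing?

20.5

Check each constraint at x*: reactor time 41/48 (slack 7); feedstock 94/94 (tight); catalyst 73/73 (tight).
Since reactor time is not tight, its dual is 0.
The binding rows give the dual system: 6·y_feedstock + 3·y_catalyst = 21 and 4·y_feedstock + 4·y_catalyst = 22.
This yields shadow prices y_feedstock = 1.5, y_catalyst = 4.
solvent B enters the basis when its profit ≥ yᵀa₃ = 1.5·3 + 4·4 = 20.5.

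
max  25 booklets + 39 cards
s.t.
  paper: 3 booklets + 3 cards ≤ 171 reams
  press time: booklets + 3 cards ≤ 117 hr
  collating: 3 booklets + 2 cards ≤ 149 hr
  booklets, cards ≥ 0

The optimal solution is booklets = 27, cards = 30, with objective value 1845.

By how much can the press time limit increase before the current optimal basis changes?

54

Binding constraints: paper, press time. The basis is B = [[3,3],[1,3]] with det 6.
Per unit increase in press time, x* moves by d = (-0.5, 0.5).
The basis stays optimal until booklets reaches 0; allowable increase = 54 hr.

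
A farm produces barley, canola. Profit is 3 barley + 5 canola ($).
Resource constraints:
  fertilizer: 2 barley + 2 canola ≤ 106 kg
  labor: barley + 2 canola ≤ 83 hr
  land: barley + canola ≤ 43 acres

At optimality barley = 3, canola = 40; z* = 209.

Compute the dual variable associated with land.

1

At the optimum: fertilizer uses 86 of 106 (slack = 20); labor uses 83 of 83 (binding); land uses 43 of 43 (binding).
Since fertilizer is not tight, its dual is 0.
From A_Bᵀ y = c: 1·y_labor + 1·y_land = 3; 2·y_labor + 1·y_land = 5.
→ y_labor = 2 and y_land = 1.
Shadow price of land = 1.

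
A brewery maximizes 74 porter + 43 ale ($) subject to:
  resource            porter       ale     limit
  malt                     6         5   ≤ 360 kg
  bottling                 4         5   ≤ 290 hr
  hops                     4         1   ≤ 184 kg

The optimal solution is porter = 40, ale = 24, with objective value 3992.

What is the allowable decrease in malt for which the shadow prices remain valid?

84

Binding constraints: malt, hops. The basis is B = [[6,5],[4,1]] with det -14.
Per unit decrease in malt, x* moves by d = (0.0714, -0.2857).
The basis stays optimal until ale reaches 0; allowable decrease = 84 kg.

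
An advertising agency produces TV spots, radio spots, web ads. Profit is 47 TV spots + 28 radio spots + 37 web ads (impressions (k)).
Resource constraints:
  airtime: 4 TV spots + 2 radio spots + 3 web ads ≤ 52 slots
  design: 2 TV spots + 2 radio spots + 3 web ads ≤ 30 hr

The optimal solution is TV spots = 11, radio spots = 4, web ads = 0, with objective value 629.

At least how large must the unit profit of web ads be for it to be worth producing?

Check each constraint at x*: airtime 52/52 (tight); design 30/30 (tight).
Dual feasibility on the basic columns requires 4·y_airtime + 2·y_design = 47, 2·y_airtime + 2·y_design = 28.
This yields shadow prices y_airtime = 9.5, y_design = 4.5.
web ads enters the basis when its profit ≥ yᵀa₃ = 9.5·3 + 4.5·3 = 42.

42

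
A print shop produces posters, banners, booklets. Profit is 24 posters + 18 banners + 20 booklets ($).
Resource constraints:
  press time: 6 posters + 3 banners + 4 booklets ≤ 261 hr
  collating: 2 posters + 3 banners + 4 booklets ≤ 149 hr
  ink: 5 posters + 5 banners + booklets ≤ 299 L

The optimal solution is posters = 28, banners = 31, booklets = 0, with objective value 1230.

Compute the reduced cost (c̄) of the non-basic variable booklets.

Binding: press time and collating. Non-binding: ink (4 unused).
Slack constraints have shadow price 0 (complementary slackness).
The binding rows give the dual system: 6·y_press time + 2·y_collating = 24 and 3·y_press time + 3·y_collating = 18.
→ y_press time = 3 and y_collating = 3.
Reduced cost of booklets: c₃ − yᵀa₃ = 20 − (3·4 + 3·4) = 20 − 24 = -4.

-4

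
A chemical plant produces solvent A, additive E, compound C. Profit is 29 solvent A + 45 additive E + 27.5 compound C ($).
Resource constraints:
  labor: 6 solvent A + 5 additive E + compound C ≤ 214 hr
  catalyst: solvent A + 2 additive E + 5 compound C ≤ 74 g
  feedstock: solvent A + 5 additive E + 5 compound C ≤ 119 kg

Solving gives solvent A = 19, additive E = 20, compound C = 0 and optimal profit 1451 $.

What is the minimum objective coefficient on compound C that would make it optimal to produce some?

Check each constraint at x*: labor 214/214 (tight); catalyst 59/74 (slack 15); feedstock 119/119 (tight).
Since catalyst is not tight, its dual is 0.
From A_Bᵀ y = c: 6·y_labor + 1·y_feedstock = 29; 5·y_labor + 5·y_feedstock = 45.
→ y_labor = 4 and y_feedstock = 5.
compound C enters the basis when its profit ≥ yᵀa₃ = 4·1 + 5·5 = 29.

29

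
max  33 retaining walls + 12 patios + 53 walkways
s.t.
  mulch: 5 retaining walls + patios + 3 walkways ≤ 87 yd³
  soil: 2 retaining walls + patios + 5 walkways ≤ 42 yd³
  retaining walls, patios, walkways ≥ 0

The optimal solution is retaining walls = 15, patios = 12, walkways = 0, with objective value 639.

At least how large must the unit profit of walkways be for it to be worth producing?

54

At the optimum: mulch uses 87 of 87 (binding); soil uses 42 of 42 (binding).
The binding rows give the dual system: 5·y_mulch + 2·y_soil = 33 and 1·y_mulch + 1·y_soil = 12.
→ y_mulch = 3 and y_soil = 9.
walkways enters the basis when its profit ≥ yᵀa₃ = 3·3 + 9·5 = 54.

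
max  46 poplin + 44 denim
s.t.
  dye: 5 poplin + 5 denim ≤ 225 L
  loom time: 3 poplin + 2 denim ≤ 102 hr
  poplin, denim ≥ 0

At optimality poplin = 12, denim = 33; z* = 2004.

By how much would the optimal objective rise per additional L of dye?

8

Both dye and loom time are binding at x*.
The binding rows give the dual system: 5·y_dye + 3·y_loom time = 46 and 5·y_dye + 2·y_loom time = 44.
Solving: y_dye = 8, y_loom time = 2.
Shadow price of dye = 8.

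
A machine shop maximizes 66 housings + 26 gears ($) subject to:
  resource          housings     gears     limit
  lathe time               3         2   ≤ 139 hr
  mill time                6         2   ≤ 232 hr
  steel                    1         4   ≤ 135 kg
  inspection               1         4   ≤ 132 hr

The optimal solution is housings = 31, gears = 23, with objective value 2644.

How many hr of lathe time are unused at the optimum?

lathe time used = 3·31 + 2·23 = 139; slack = 139 − 139 = 0.

0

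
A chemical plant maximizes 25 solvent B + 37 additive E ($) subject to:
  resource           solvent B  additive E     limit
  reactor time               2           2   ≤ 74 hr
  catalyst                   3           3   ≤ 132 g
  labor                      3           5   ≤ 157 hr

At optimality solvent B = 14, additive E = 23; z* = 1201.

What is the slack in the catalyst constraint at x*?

21

catalyst used = 3·14 + 3·23 = 111; slack = 132 − 111 = 21.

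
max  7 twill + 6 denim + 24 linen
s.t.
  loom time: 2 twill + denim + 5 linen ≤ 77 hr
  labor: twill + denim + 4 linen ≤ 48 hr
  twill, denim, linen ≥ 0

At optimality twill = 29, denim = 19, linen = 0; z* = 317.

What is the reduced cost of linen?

At the optimum: loom time uses 77 of 77 (binding); labor uses 48 of 48 (binding).
Dual feasibility on the basic columns requires 2·y_loom time + 1·y_labor = 7, 1·y_loom time + 1·y_labor = 6.
Solving: y_loom time = 1, y_labor = 5.
Reduced cost of linen: c₃ − yᵀa₃ = 24 − (1·5 + 5·4) = 24 − 25 = -1.

-1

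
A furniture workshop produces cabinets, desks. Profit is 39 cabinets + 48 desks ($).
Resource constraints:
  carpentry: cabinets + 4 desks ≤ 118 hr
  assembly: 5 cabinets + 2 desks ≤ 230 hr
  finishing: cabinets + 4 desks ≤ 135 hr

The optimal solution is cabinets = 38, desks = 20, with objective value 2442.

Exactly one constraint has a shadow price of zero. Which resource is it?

finishing

carpentry: 118/118 (binding)
assembly: 230/230 (binding)
finishing: 118/135 (slack 17)
By complementary slackness, a constraint with positive slack has shadow price 0 → finishing.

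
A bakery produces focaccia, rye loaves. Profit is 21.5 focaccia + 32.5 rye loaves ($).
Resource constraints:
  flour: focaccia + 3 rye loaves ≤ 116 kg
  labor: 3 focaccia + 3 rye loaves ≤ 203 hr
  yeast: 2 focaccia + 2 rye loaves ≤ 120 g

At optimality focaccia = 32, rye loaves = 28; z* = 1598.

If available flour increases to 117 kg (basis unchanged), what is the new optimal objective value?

1603.5

Binding: flour and yeast. Non-binding: labor (23 unused).
Since labor is not tight, its dual is 0.
The binding rows give the dual system: 1·y_flour + 2·y_yeast = 21.5 and 3·y_flour + 2·y_yeast = 32.5.
→ y_flour = 5.5 and y_yeast = 8.
Δz = y_flour·Δb = 5.5 × (1) = 5.5, so new z* = 1598 + 5.5 = 1603.5.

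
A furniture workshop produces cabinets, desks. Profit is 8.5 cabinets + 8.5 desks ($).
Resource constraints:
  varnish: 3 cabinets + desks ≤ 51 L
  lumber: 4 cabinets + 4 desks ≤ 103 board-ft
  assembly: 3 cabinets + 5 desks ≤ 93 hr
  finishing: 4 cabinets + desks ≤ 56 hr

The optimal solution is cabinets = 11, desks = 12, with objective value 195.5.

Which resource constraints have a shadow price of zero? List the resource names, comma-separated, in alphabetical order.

varnish: 45/51 (slack 6)
lumber: 92/103 (slack 11)
assembly: 93/93 (binding)
finishing: 56/56 (binding)
By complementary slackness, a constraint with positive slack has shadow price 0 → lumber, varnish.

lumber, varnish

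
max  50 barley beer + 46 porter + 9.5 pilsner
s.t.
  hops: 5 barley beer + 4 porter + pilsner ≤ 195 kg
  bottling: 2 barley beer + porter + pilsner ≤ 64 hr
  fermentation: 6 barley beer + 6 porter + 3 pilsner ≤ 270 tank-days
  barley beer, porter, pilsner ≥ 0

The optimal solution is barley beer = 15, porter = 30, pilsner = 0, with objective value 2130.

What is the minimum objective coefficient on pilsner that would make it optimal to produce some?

19

Binding: hops and fermentation. Non-binding: bottling (4 unused).
Since bottling is not tight, its dual is 0.
From A_Bᵀ y = c: 5·y_hops + 6·y_fermentation = 50; 4·y_hops + 6·y_fermentation = 46.
Solving: y_hops = 4, y_fermentation = 5.
pilsner enters the basis when its profit ≥ yᵀa₃ = 4·1 + 5·3 = 19.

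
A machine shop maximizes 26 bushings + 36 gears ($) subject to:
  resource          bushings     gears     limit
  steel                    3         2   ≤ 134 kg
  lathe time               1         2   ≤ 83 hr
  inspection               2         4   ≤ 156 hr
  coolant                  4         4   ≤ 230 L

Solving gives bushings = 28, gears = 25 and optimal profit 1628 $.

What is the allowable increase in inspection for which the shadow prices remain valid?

Binding constraints: steel, inspection. The basis is B = [[3,2],[2,4]] with det 8.
Per unit increase in inspection, x* moves by d = (-0.25, 0.375).
The basis stays optimal until lathe time becomes binding; allowable increase = 10 hr.

10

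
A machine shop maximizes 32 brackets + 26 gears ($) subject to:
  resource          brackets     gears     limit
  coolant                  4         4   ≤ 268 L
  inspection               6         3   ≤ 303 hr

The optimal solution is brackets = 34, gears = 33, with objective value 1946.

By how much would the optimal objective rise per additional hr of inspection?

2

Both coolant and inspection are binding at x*.
Dual feasibility on the basic columns requires 4·y_coolant + 6·y_inspection = 32, 4·y_coolant + 3·y_inspection = 26.
Solving: y_coolant = 5, y_inspection = 2.
Shadow price of inspection = 2.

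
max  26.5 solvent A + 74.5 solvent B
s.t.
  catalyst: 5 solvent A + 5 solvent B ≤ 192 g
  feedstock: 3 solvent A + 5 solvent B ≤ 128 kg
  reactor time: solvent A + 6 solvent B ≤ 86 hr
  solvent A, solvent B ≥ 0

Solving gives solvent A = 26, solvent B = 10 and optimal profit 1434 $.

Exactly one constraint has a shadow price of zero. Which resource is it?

catalyst

catalyst: 180/192 (slack 12)
feedstock: 128/128 (binding)
reactor time: 86/86 (binding)
By complementary slackness, a constraint with positive slack has shadow price 0 → catalyst.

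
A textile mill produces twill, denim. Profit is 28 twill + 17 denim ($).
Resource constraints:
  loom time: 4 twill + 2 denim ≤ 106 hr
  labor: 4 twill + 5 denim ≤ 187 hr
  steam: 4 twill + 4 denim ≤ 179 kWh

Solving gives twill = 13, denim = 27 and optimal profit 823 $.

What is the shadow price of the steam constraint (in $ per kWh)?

0

Binding: loom time and labor. Non-binding: steam (19 unused).
Since steam is not tight, its dual is 0.
Dual feasibility on the basic columns requires 4·y_loom time + 4·y_labor = 28, 2·y_loom time + 5·y_labor = 17.
Solving: y_loom time = 6, y_labor = 1.
Shadow price of steam = 0.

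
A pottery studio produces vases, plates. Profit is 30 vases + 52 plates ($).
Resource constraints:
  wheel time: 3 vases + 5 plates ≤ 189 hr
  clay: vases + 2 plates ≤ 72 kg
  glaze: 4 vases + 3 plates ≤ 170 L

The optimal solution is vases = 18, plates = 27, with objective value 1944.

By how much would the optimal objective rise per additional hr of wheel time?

Binding: wheel time and clay. Non-binding: glaze (17 unused).
Since glaze is not tight, its dual is 0.
Dual feasibility on the basic columns requires 3·y_wheel time + 1·y_clay = 30, 5·y_wheel time + 2·y_clay = 52.
This yields shadow prices y_wheel time = 8, y_clay = 6.
Shadow price of wheel time = 8.

8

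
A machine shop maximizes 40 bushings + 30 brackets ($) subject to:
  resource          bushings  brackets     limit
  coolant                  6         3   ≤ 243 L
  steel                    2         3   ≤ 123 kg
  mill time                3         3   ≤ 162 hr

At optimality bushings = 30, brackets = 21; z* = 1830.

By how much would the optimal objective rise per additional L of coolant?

5

Check each constraint at x*: coolant 243/243 (tight); steel 123/123 (tight); mill time 153/162 (slack 9).
Since mill time is not tight, its dual is 0.
Dual feasibility on the basic columns requires 6·y_coolant + 2·y_steel = 40, 3·y_coolant + 3·y_steel = 30.
→ y_coolant = 5 and y_steel = 5.
Shadow price of coolant = 5.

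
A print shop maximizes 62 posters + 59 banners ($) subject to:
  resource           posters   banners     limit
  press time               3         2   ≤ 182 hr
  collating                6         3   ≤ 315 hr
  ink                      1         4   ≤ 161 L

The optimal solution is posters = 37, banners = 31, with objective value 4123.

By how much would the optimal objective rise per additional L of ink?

Check each constraint at x*: press time 173/182 (slack 9); collating 315/315 (tight); ink 161/161 (tight).
Since press time is not tight, its dual is 0.
From A_Bᵀ y = c: 6·y_collating + 1·y_ink = 62; 3·y_collating + 4·y_ink = 59.
→ y_collating = 9 and y_ink = 8.
Shadow price of ink = 8.

8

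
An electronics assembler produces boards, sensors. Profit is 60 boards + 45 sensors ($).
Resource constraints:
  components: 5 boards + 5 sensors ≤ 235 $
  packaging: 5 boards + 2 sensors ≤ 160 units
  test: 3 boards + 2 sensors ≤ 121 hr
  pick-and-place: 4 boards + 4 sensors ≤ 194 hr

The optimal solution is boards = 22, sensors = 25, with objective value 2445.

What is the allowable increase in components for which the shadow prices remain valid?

7.5

Binding constraints: components, packaging. The basis is B = [[5,5],[5,2]] with det -15.
Per unit increase in components, x* moves by d = (-0.1333, 0.3333).
The basis stays optimal until pick-and-place becomes binding; allowable increase = 7.5 $.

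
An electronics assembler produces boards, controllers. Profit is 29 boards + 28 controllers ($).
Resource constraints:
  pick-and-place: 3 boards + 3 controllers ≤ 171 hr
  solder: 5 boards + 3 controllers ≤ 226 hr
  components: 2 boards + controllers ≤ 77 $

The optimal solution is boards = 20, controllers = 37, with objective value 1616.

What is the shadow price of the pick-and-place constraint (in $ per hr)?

At the optimum: pick-and-place uses 171 of 171 (binding); solder uses 211 of 226 (slack = 15); components uses 77 of 77 (binding).
Since solder is not tight, its dual is 0.
The binding rows give the dual system: 3·y_pick-and-place + 2·y_components = 29 and 3·y_pick-and-place + 1·y_components = 28.
This yields shadow prices y_pick-and-place = 9, y_components = 1.
Shadow price of pick-and-place = 9.

9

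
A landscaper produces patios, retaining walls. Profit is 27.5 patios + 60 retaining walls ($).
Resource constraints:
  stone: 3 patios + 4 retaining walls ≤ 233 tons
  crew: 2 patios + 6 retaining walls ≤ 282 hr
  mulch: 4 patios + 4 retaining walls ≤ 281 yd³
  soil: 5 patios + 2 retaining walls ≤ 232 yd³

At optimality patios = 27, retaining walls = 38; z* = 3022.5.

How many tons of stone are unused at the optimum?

stone used = 3·27 + 4·38 = 233; slack = 233 − 233 = 0.

0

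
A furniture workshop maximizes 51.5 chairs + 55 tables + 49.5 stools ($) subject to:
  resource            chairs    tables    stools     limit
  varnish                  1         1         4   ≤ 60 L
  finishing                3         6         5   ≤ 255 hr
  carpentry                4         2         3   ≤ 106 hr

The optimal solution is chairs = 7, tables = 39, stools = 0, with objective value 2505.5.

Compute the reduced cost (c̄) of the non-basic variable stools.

-7

At the optimum: varnish uses 46 of 60 (slack = 14); finishing uses 255 of 255 (binding); carpentry uses 106 of 106 (binding).
Since varnish is not tight, its dual is 0.
Dual feasibility on the basic columns requires 3·y_finishing + 4·y_carpentry = 51.5, 6·y_finishing + 2·y_carpentry = 55.
Solving: y_finishing = 6.5, y_carpentry = 8.
Reduced cost of stools: c₃ − yᵀa₃ = 49.5 − (6.5·5 + 8·3) = 49.5 − 56.5 = -7.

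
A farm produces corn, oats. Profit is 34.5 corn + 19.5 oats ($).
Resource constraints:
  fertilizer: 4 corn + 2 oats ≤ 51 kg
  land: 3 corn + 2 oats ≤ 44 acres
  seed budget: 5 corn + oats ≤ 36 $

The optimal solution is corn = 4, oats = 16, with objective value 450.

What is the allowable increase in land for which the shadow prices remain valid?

3.5

Binding constraints: land, seed budget. The basis is B = [[3,2],[5,1]] with det -7.
Per unit increase in land, x* moves by d = (-0.1429, 0.7143).
The basis stays optimal until fertilizer becomes binding; allowable increase = 3.5 acres.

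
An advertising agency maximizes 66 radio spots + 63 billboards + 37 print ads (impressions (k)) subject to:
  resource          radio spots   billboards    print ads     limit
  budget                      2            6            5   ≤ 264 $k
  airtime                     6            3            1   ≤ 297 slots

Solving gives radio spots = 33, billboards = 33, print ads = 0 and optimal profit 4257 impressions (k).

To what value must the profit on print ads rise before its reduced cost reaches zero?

39

Both budget and airtime are binding at x*.
From A_Bᵀ y = c: 2·y_budget + 6·y_airtime = 66; 6·y_budget + 3·y_airtime = 63.
→ y_budget = 6 and y_airtime = 9.
print ads enters the basis when its profit ≥ yᵀa₃ = 6·5 + 9·1 = 39.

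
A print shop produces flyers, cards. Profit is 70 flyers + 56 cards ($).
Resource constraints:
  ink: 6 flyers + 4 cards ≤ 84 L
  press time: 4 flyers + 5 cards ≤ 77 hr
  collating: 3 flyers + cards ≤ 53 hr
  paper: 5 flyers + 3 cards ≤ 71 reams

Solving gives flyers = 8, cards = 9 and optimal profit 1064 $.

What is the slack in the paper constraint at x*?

paper used = 5·8 + 3·9 = 67; slack = 71 − 67 = 4.

4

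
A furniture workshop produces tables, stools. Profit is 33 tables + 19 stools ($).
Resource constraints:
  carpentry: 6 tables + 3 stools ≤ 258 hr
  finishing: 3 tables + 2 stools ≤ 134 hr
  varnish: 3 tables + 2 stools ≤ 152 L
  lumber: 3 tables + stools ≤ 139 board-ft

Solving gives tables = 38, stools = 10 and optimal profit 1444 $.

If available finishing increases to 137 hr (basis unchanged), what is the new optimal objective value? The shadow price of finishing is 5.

Δb = 3, so new z* = 1444 + (5)·(3) = 1444 + 15 = 1459.

1459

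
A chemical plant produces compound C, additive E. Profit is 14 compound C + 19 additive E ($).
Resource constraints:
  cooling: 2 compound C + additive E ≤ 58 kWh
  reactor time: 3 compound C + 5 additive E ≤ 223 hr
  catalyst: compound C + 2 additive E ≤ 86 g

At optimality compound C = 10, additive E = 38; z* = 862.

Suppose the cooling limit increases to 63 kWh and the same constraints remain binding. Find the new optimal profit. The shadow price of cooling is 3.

Δb = 5, so new z* = 862 + (3)·(5) = 862 + 15 = 877.

877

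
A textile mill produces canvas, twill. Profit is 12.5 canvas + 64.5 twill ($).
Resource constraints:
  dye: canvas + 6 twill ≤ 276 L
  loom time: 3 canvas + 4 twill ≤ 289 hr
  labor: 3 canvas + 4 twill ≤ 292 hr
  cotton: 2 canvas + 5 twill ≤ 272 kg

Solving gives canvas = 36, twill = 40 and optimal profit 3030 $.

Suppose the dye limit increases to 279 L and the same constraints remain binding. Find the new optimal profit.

3058.5

Check each constraint at x*: dye 276/276 (tight); loom time 268/289 (slack 21); labor 268/292 (slack 24); cotton 272/272 (tight).
Slack constraints have shadow price 0 (complementary slackness).
Dual feasibility on the basic columns requires 1·y_dye + 2·y_cotton = 12.5, 6·y_dye + 5·y_cotton = 64.5.
This yields shadow prices y_dye = 9.5, y_cotton = 1.5.
Δz = y_dye·Δb = 9.5 × (3) = 28.5, so new z* = 3030 + 28.5 = 3058.5.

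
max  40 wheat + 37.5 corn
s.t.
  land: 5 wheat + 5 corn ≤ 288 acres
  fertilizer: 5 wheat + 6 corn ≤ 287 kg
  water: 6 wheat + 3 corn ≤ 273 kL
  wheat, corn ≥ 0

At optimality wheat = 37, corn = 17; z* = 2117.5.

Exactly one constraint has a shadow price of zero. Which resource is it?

land

land: 270/288 (slack 18)
fertilizer: 287/287 (binding)
water: 273/273 (binding)
By complementary slackness, a constraint with positive slack has shadow price 0 → land.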